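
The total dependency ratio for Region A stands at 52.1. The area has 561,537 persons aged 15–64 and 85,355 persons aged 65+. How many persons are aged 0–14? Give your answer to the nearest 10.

Total dependency ratio = (youth + elderly) / working-age × 100
52.1 = (Y + 85,355) / 561,537 × 100
⇒ 207,210

Aged 0–14: 207,210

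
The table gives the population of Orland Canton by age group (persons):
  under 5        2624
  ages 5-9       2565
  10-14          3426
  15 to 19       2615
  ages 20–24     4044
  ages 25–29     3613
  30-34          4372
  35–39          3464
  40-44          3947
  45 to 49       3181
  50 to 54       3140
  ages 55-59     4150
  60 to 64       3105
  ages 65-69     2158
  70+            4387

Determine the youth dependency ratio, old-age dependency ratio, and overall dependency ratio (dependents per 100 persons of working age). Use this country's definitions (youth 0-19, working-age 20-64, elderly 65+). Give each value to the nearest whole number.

Youth dependency ratio: 34
Old-age dependency ratio: 20
Total dependency ratio: 54

0–19: 2624 + 2565 + 3426 + 2615 = 11230
20–64: 4044 + 3613 + 4372 + 3464 + 3947 + 3181 + 3140 + 4150 + 3105 = 33016
65+: 2158 + 4387 = 6545
Youth dependency ratio = 11230 / 33016 × 100 = 34
Old-age dependency ratio = 6545 / 33016 × 100 = 20
Total dependency ratio = (11230 + 6545) / 33016 × 100 = 17775 / 33016 × 100 = 54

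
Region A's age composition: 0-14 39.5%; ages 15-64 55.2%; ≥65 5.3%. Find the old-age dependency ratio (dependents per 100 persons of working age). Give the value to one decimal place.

Old-age dependency ratio = 5.3 / 55.2 × 100 = 9.6

Old-age dependency ratio: 9.6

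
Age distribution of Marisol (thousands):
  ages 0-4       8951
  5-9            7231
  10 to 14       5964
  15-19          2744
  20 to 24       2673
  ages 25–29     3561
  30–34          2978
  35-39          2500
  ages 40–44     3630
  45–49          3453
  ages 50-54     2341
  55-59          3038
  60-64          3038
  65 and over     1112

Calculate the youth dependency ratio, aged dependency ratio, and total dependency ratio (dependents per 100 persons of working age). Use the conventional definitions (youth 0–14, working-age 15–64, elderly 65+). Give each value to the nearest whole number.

0–14: 8951 + 7231 + 5964 = 22146
15–64: 2744 + 2673 + 3561 + 2978 + 2500 + 3630 + 3453 + 2341 + 3038 + 3038 = 29956
65+: 1112
Youth dependency ratio = 22146 / 29956 × 100 = 74
Old-age dependency ratio = 1112 / 29956 × 100 = 4
Total dependency ratio = (22146 + 1112) / 29956 × 100 = 23258 / 29956 × 100 = 78

Youth dependency ratio: 74
Old-age dependency ratio: 4
Total dependency ratio: 78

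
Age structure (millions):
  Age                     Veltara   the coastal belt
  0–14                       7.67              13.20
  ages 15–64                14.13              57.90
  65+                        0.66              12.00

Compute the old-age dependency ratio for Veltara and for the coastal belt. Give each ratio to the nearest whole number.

Veltara: 5
the coastal belt: 21

Veltara: 0.66 / 14.13 × 100 = 5
the coastal belt: 12.00 / 57.90 × 100 = 21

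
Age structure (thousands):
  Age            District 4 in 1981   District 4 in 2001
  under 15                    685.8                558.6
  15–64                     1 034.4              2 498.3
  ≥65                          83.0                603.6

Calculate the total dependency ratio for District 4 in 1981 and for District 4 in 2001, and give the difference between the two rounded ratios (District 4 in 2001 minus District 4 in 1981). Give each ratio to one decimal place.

District 4 in 1981: (685.8 + 83.0) / 1 034.4 × 100 = 768.8 / 1 034.4 × 100 = 74.3
District 4 in 2001: (558.6 + 603.6) / 2 498.3 × 100 = 1 162.2 / 2 498.3 × 100 = 46.5

District 4 in 1981: 74.3
District 4 in 2001: 46.5
Difference: -27.8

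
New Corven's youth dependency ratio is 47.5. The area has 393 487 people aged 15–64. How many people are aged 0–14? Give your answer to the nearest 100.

Youth dependency ratio = youth / working-age × 100
47.5 = Y / 393 487 × 100
⇒ 186 900

Aged 0–14: 186 900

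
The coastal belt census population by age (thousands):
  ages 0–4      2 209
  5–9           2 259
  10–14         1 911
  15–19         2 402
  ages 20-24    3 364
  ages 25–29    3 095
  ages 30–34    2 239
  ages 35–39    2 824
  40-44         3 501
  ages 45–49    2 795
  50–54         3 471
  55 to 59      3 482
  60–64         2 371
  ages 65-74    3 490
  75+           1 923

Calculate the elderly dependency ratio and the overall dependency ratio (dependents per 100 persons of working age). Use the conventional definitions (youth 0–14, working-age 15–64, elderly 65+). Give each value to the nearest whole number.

Old-age dependency ratio: 18
Total dependency ratio: 40

0–14: 2 209 + 2 259 + 1 911 = 6 379
15–64: 2 402 + 3 364 + 3 095 + 2 239 + 2 824 + 3 501 + 2 795 + 3 471 + 3 482 + 2 371 = 29 544
65+: 3 490 + 1 923 = 5 413
Old-age dependency ratio = 5 413 / 29 544 × 100 = 18
Total dependency ratio = (6 379 + 5 413) / 29 544 × 100 = 11 792 / 29 544 × 100 = 40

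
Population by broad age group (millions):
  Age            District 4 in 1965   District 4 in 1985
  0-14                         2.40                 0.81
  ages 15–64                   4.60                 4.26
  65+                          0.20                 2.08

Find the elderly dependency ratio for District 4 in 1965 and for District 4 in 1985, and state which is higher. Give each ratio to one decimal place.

District 4 in 1965: 0.20 / 4.60 × 100 = 4.3
District 4 in 1985: 2.08 / 4.26 × 100 = 48.8

District 4 in 1965: 4.3
District 4 in 1985: 48.8
Higher: District 4 in 1985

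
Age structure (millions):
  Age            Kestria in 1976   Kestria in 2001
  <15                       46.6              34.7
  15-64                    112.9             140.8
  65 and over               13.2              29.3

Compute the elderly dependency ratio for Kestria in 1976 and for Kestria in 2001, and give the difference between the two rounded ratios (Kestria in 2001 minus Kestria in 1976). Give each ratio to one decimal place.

Kestria in 1976: 13.2 / 112.9 × 100 = 11.7
Kestria in 2001: 29.3 / 140.8 × 100 = 20.8

Kestria in 1976: 11.7
Kestria in 2001: 20.8
Difference: +9.1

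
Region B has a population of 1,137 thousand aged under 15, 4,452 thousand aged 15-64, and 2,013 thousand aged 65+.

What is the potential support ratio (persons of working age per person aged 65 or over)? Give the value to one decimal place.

Potential support ratio: 2.2

Potential support ratio = 4,452 / 2,013 = 2.2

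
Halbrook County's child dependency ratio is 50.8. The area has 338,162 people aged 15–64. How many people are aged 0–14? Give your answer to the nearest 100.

Youth dependency ratio = youth / working-age × 100
50.8 = Y / 338,162 × 100
⇒ 171,800

Aged 0–14: 171,800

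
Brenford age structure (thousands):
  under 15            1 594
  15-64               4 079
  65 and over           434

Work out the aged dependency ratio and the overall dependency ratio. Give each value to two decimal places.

Old-age dependency ratio = 434 / 4 079 × 100 = 10.64
Total dependency ratio = (1 594 + 434) / 4 079 × 100 = 2 028 / 4 079 × 100 = 49.72

Old-age dependency ratio: 10.64
Total dependency ratio: 49.72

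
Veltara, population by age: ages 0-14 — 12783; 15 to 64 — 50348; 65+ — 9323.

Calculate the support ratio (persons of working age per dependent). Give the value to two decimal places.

Support ratio: 2.28

Support ratio = 50348 / (12783 + 9323) = 50348 / 22106 = 2.28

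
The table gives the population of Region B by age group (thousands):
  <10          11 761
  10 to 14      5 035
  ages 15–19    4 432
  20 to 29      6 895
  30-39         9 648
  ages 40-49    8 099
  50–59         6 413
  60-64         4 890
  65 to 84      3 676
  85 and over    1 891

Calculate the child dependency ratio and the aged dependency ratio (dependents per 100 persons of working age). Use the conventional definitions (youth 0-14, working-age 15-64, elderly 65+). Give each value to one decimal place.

0–14: 11 761 + 5 035 = 16 796
15–64: 4 432 + 6 895 + 9 648 + 8 099 + 6 413 + 4 890 = 40 377
65+: 3 676 + 1 891 = 5 567
Youth dependency ratio = 16 796 / 40 377 × 100 = 41.6
Old-age dependency ratio = 5 567 / 40 377 × 100 = 13.8

Youth dependency ratio: 41.6
Old-age dependency ratio: 13.8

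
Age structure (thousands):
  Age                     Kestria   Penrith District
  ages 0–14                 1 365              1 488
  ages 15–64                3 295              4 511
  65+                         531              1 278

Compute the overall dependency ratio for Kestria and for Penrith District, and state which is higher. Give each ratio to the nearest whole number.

Kestria: (1 365 + 531) / 3 295 × 100 = 1 896 / 3 295 × 100 = 58
Penrith District: (1 488 + 1 278) / 4 511 × 100 = 2 766 / 4 511 × 100 = 61

Kestria: 58
Penrith District: 61
Higher: Penrith District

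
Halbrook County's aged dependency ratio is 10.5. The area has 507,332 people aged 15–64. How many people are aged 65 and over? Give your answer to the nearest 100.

Old-age dependency ratio = elderly / working-age × 100
10.5 = E / 507,332 × 100
⇒ 53,300

Aged 65 and over: 53,300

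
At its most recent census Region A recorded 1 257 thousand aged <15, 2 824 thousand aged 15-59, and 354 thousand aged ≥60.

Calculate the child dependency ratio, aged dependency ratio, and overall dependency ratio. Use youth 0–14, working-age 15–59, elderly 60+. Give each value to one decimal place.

Youth dependency ratio = 1 257 / 2 824 × 100 = 44.5
Old-age dependency ratio = 354 / 2 824 × 100 = 12.5
Total dependency ratio = (1 257 + 354) / 2 824 × 100 = 1 611 / 2 824 × 100 = 57.0

Youth dependency ratio: 44.5
Old-age dependency ratio: 12.5
Total dependency ratio: 57.0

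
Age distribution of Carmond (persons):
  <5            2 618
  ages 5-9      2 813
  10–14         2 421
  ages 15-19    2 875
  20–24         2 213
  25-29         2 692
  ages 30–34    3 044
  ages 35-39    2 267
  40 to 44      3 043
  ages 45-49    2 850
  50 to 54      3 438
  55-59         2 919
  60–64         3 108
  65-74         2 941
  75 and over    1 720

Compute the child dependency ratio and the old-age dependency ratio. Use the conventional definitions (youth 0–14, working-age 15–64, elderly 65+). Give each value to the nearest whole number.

0–14: 2 618 + 2 813 + 2 421 = 7 852
15–64: 2 875 + 2 213 + 2 692 + 3 044 + 2 267 + 3 043 + 2 850 + 3 438 + 2 919 + 3 108 = 28 449
65+: 2 941 + 1 720 = 4 661
Youth dependency ratio = 7 852 / 28 449 × 100 = 28
Old-age dependency ratio = 4 661 / 28 449 × 100 = 16

Youth dependency ratio: 28
Old-age dependency ratio: 16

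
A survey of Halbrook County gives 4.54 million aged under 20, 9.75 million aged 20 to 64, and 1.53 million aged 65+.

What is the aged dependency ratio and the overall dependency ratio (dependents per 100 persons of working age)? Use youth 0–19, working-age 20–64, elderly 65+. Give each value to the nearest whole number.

Old-age dependency ratio: 16
Total dependency ratio: 62

Old-age dependency ratio = 1.53 / 9.75 × 100 = 16
Total dependency ratio = (4.54 + 1.53) / 9.75 × 100 = 6.07 / 9.75 × 100 = 62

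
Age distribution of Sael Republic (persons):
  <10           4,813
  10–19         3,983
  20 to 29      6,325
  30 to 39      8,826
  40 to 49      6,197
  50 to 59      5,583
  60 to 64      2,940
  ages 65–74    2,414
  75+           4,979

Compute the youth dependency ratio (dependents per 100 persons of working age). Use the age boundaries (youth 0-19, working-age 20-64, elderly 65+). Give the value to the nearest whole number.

Youth dependency ratio: 29

0–19: 4,813 + 3,983 = 8,796
20–64: 6,325 + 8,826 + 6,197 + 5,583 + 2,940 = 29,871
65+: 2,414 + 4,979 = 7,393
Youth dependency ratio = 8,796 / 29,871 × 100 = 29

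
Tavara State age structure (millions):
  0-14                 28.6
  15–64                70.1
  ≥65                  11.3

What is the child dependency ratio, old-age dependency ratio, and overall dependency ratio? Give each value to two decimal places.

Youth dependency ratio: 40.80
Old-age dependency ratio: 16.12
Total dependency ratio: 56.92

Youth dependency ratio = 28.6 / 70.1 × 100 = 40.80
Old-age dependency ratio = 11.3 / 70.1 × 100 = 16.12
Total dependency ratio = (28.6 + 11.3) / 70.1 × 100 = 39.9 / 70.1 × 100 = 56.92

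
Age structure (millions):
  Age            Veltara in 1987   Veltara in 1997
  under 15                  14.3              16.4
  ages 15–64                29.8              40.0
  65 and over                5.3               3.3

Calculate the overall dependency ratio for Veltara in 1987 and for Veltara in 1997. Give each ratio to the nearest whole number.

Veltara in 1987: 66
Veltara in 1997: 49

Veltara in 1987: (14.3 + 5.3) / 29.8 × 100 = 19.6 / 29.8 × 100 = 66
Veltara in 1997: (16.4 + 3.3) / 40.0 × 100 = 19.7 / 40.0 × 100 = 49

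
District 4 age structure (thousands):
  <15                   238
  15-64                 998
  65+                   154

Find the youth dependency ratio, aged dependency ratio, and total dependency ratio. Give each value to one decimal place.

Youth dependency ratio: 23.8
Old-age dependency ratio: 15.4
Total dependency ratio: 39.3

Youth dependency ratio = 238 / 998 × 100 = 23.8
Old-age dependency ratio = 154 / 998 × 100 = 15.4
Total dependency ratio = (238 + 154) / 998 × 100 = 392 / 998 × 100 = 39.3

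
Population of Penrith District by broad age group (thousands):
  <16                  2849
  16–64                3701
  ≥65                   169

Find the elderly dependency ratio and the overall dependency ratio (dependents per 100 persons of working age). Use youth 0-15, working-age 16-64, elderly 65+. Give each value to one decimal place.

Old-age dependency ratio: 4.6
Total dependency ratio: 81.5

Old-age dependency ratio = 169 / 3701 × 100 = 4.6
Total dependency ratio = (2849 + 169) / 3701 × 100 = 3018 / 3701 × 100 = 81.5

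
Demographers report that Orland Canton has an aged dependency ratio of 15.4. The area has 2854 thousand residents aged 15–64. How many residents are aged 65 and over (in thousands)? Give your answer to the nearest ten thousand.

Old-age dependency ratio = elderly / working-age × 100
15.4 = E / 2854 × 100
⇒ 440

Aged 65 and over: 440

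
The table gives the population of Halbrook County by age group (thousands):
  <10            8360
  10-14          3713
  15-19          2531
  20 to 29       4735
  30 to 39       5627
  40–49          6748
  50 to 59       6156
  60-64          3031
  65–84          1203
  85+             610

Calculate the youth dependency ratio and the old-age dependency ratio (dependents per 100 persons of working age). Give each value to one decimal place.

Youth dependency ratio: 41.9
Old-age dependency ratio: 6.3

0–14: 8360 + 3713 = 12073
15–64: 2531 + 4735 + 5627 + 6748 + 6156 + 3031 = 28828
65+: 1203 + 610 = 1813
Youth dependency ratio = 12073 / 28828 × 100 = 41.9
Old-age dependency ratio = 1813 / 28828 × 100 = 6.3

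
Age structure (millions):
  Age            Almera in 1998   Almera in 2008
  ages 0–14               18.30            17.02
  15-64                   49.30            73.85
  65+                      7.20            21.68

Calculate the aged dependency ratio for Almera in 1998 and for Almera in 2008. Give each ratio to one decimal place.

Almera in 1998: 7.20 / 49.30 × 100 = 14.6
Almera in 2008: 21.68 / 73.85 × 100 = 29.4

Almera in 1998: 14.6
Almera in 2008: 29.4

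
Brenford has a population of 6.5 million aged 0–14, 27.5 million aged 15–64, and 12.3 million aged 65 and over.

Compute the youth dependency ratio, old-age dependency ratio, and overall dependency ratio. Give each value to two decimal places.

Youth dependency ratio = 6.5 / 27.5 × 100 = 23.64
Old-age dependency ratio = 12.3 / 27.5 × 100 = 44.73
Total dependency ratio = (6.5 + 12.3) / 27.5 × 100 = 18.8 / 27.5 × 100 = 68.36

Youth dependency ratio: 23.64
Old-age dependency ratio: 44.73
Total dependency ratio: 68.36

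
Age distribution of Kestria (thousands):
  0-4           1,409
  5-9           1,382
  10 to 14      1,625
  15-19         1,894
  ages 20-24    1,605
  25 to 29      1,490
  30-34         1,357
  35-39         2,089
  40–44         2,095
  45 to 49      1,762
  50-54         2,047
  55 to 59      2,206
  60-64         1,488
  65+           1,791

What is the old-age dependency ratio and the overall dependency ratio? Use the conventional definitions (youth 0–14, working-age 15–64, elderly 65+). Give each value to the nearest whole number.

0–14: 1,409 + 1,382 + 1,625 = 4,416
15–64: 1,894 + 1,605 + 1,490 + 1,357 + 2,089 + 2,095 + 1,762 + 2,047 + 2,206 + 1,488 = 18,033
65+: 1,791
Old-age dependency ratio = 1,791 / 18,033 × 100 = 10
Total dependency ratio = (4,416 + 1,791) / 18,033 × 100 = 6,207 / 18,033 × 100 = 34

Old-age dependency ratio: 10
Total dependency ratio: 34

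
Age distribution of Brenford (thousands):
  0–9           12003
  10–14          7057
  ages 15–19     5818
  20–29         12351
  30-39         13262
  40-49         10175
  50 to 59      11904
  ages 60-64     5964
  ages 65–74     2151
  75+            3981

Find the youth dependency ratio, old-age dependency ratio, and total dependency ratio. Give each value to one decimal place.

0–14: 12003 + 7057 = 19060
15–64: 5818 + 12351 + 13262 + 10175 + 11904 + 5964 = 59474
65+: 2151 + 3981 = 6132
Youth dependency ratio = 19060 / 59474 × 100 = 32.0
Old-age dependency ratio = 6132 / 59474 × 100 = 10.3
Total dependency ratio = (19060 + 6132) / 59474 × 100 = 25192 / 59474 × 100 = 42.4

Youth dependency ratio: 32.0
Old-age dependency ratio: 10.3
Total dependency ratio: 42.4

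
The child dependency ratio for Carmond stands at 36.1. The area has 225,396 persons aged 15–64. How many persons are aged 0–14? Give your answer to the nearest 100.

Youth dependency ratio = youth / working-age × 100
36.1 = Y / 225,396 × 100
⇒ 81,400

Aged 0–14: 81,400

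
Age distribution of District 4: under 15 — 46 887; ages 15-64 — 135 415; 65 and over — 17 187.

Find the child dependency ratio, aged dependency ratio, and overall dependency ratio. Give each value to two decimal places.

Youth dependency ratio: 34.62
Old-age dependency ratio: 12.69
Total dependency ratio: 47.32

Youth dependency ratio = 46 887 / 135 415 × 100 = 34.62
Old-age dependency ratio = 17 187 / 135 415 × 100 = 12.69
Total dependency ratio = (46 887 + 17 187) / 135 415 × 100 = 64 074 / 135 415 × 100 = 47.32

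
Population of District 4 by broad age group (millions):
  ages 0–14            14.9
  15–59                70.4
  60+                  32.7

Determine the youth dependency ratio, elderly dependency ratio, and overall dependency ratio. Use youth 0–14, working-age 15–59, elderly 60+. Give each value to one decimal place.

Youth dependency ratio: 21.2
Old-age dependency ratio: 46.4
Total dependency ratio: 67.6

Youth dependency ratio = 14.9 / 70.4 × 100 = 21.2
Old-age dependency ratio = 32.7 / 70.4 × 100 = 46.4
Total dependency ratio = (14.9 + 32.7) / 70.4 × 100 = 47.6 / 70.4 × 100 = 67.6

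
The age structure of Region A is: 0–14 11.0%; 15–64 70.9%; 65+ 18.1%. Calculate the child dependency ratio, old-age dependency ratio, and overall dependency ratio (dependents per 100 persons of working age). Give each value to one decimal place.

Youth dependency ratio = 11.0 / 70.9 × 100 = 15.5
Old-age dependency ratio = 18.1 / 70.9 × 100 = 25.5
Total dependency ratio = (11.0 + 18.1) / 70.9 × 100 = 29.1 / 70.9 × 100 = 41.0

Youth dependency ratio: 15.5
Old-age dependency ratio: 25.5
Total dependency ratio: 41.0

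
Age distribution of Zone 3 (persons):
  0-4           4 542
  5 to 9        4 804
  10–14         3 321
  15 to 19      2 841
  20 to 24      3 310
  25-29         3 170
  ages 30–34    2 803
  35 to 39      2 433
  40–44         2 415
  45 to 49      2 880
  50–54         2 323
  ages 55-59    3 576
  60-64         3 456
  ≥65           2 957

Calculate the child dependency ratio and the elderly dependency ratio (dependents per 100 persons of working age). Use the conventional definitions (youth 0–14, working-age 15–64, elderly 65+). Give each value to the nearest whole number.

0–14: 4 542 + 4 804 + 3 321 = 12 667
15–64: 2 841 + 3 310 + 3 170 + 2 803 + 2 433 + 2 415 + 2 880 + 2 323 + 3 576 + 3 456 = 29 207
65+: 2 957
Youth dependency ratio = 12 667 / 29 207 × 100 = 43
Old-age dependency ratio = 2 957 / 29 207 × 100 = 10

Youth dependency ratio: 43
Old-age dependency ratio: 10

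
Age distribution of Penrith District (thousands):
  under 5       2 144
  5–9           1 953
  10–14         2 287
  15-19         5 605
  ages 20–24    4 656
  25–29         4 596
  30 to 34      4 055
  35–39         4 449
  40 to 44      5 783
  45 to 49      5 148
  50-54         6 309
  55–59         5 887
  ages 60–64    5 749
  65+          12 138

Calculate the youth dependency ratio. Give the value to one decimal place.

0–14: 2 144 + 1 953 + 2 287 = 6 384
15–64: 5 605 + 4 656 + 4 596 + 4 055 + 4 449 + 5 783 + 5 148 + 6 309 + 5 887 + 5 749 = 52 237
65+: 12 138
Youth dependency ratio = 6 384 / 52 237 × 100 = 12.2

Youth dependency ratio: 12.2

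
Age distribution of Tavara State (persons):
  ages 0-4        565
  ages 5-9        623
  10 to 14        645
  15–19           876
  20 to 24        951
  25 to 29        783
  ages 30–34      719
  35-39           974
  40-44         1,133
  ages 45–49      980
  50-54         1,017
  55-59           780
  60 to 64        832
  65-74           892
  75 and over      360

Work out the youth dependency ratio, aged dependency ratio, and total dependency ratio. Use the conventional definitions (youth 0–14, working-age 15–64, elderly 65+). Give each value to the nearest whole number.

0–14: 565 + 623 + 645 = 1,833
15–64: 876 + 951 + 783 + 719 + 974 + 1,133 + 980 + 1,017 + 780 + 832 = 9,045
65+: 892 + 360 = 1,252
Youth dependency ratio = 1,833 / 9,045 × 100 = 20
Old-age dependency ratio = 1,252 / 9,045 × 100 = 14
Total dependency ratio = (1,833 + 1,252) / 9,045 × 100 = 3,085 / 9,045 × 100 = 34

Youth dependency ratio: 20
Old-age dependency ratio: 14
Total dependency ratio: 34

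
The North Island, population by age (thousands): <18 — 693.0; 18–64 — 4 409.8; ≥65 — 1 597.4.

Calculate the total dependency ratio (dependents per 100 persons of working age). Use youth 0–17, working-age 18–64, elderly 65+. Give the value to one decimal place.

Total dependency ratio: 51.9

Total dependency ratio = (693.0 + 1 597.4) / 4 409.8 × 100 = 2 290.4 / 4 409.8 × 100 = 51.9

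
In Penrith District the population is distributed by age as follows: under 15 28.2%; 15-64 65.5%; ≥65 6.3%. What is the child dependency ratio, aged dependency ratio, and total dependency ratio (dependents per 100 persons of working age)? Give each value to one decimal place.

Youth dependency ratio = 28.2 / 65.5 × 100 = 43.1
Old-age dependency ratio = 6.3 / 65.5 × 100 = 9.6
Total dependency ratio = (28.2 + 6.3) / 65.5 × 100 = 34.5 / 65.5 × 100 = 52.7

Youth dependency ratio: 43.1
Old-age dependency ratio: 9.6
Total dependency ratio: 52.7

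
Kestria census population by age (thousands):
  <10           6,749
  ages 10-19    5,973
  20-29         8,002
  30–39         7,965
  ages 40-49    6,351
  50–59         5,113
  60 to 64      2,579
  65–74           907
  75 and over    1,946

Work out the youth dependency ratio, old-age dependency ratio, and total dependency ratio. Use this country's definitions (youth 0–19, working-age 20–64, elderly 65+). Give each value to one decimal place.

0–19: 6,749 + 5,973 = 12,722
20–64: 8,002 + 7,965 + 6,351 + 5,113 + 2,579 = 30,010
65+: 907 + 1,946 = 2,853
Youth dependency ratio = 12,722 / 30,010 × 100 = 42.4
Old-age dependency ratio = 2,853 / 30,010 × 100 = 9.5
Total dependency ratio = (12,722 + 2,853) / 30,010 × 100 = 15,575 / 30,010 × 100 = 51.9

Youth dependency ratio: 42.4
Old-age dependency ratio: 9.5
Total dependency ratio: 51.9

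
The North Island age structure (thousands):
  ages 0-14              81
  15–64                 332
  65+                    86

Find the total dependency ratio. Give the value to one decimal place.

Total dependency ratio = (81 + 86) / 332 × 100 = 167 / 332 × 100 = 50.3

Total dependency ratio: 50.3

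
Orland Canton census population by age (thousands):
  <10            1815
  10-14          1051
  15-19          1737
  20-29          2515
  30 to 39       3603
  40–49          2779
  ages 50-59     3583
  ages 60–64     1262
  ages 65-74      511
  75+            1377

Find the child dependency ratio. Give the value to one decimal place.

Youth dependency ratio: 18.5

0–14: 1815 + 1051 = 2866
15–64: 1737 + 2515 + 3603 + 2779 + 3583 + 1262 = 15479
65+: 511 + 1377 = 1888
Youth dependency ratio = 2866 / 15479 × 100 = 18.5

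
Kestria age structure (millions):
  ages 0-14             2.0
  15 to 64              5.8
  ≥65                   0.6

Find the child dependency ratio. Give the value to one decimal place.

Youth dependency ratio: 34.5

Youth dependency ratio = 2.0 / 5.8 × 100 = 34.5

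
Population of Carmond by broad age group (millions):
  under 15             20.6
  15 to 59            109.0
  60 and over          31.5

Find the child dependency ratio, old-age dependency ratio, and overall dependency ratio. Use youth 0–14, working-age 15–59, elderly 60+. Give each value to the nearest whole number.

Youth dependency ratio = 20.6 / 109.0 × 100 = 19
Old-age dependency ratio = 31.5 / 109.0 × 100 = 29
Total dependency ratio = (20.6 + 31.5) / 109.0 × 100 = 52.1 / 109.0 × 100 = 48

Youth dependency ratio: 19
Old-age dependency ratio: 29
Total dependency ratio: 48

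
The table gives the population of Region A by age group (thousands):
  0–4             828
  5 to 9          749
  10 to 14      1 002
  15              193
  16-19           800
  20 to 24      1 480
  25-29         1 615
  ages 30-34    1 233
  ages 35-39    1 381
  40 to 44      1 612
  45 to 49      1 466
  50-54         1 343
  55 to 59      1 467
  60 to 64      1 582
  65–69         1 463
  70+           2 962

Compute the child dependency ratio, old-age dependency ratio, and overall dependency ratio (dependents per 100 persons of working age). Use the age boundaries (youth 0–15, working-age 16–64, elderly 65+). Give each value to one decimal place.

Youth dependency ratio: 19.8
Old-age dependency ratio: 31.7
Total dependency ratio: 51.5

0–15: 828 + 749 + 1 002 + 193 = 2 772
16–64: 800 + 1 480 + 1 615 + 1 233 + 1 381 + 1 612 + 1 466 + 1 343 + 1 467 + 1 582 = 13 979
65+: 1 463 + 2 962 = 4 425
Youth dependency ratio = 2 772 / 13 979 × 100 = 19.8
Old-age dependency ratio = 4 425 / 13 979 × 100 = 31.7
Total dependency ratio = (2 772 + 4 425) / 13 979 × 100 = 7 197 / 13 979 × 100 = 51.5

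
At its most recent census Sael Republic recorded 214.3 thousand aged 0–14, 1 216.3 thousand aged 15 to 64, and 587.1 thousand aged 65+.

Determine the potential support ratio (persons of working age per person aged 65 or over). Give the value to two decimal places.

Potential support ratio: 2.07

Potential support ratio = 1 216.3 / 587.1 = 2.07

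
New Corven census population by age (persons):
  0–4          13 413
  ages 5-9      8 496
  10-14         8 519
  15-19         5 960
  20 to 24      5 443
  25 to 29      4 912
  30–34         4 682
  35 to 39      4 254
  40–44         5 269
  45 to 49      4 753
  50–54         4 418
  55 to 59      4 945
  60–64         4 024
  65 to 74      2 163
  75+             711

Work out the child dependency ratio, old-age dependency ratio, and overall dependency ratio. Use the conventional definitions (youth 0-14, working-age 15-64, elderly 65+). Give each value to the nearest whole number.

0–14: 13 413 + 8 496 + 8 519 = 30 428
15–64: 5 960 + 5 443 + 4 912 + 4 682 + 4 254 + 5 269 + 4 753 + 4 418 + 4 945 + 4 024 = 48 660
65+: 2 163 + 711 = 2 874
Youth dependency ratio = 30 428 / 48 660 × 100 = 63
Old-age dependency ratio = 2 874 / 48 660 × 100 = 6
Total dependency ratio = (30 428 + 2 874) / 48 660 × 100 = 33 302 / 48 660 × 100 = 68

Youth dependency ratio: 63
Old-age dependency ratio: 6
Total dependency ratio: 68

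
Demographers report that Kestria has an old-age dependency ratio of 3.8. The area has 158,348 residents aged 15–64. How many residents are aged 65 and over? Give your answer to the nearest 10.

Aged 65 and over: 6,020

Old-age dependency ratio = elderly / working-age × 100
3.8 = E / 158,348 × 100
⇒ 6,020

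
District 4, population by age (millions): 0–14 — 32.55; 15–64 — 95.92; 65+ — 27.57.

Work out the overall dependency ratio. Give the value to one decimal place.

Total dependency ratio: 62.7

Total dependency ratio = (32.55 + 27.57) / 95.92 × 100 = 60.12 / 95.92 × 100 = 62.7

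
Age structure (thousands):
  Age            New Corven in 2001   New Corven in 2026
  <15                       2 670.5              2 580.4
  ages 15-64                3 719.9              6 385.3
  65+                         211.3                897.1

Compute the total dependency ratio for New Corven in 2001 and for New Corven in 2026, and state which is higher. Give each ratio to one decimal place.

New Corven in 2001: (2 670.5 + 211.3) / 3 719.9 × 100 = 2 881.8 / 3 719.9 × 100 = 77.5
New Corven in 2026: (2 580.4 + 897.1) / 6 385.3 × 100 = 3 477.5 / 6 385.3 × 100 = 54.5

New Corven in 2001: 77.5
New Corven in 2026: 54.5
Higher: New Corven in 2001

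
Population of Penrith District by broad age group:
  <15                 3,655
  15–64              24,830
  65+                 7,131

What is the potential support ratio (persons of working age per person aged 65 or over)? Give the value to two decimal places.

Potential support ratio = 24,830 / 7,131 = 3.48

Potential support ratio: 3.48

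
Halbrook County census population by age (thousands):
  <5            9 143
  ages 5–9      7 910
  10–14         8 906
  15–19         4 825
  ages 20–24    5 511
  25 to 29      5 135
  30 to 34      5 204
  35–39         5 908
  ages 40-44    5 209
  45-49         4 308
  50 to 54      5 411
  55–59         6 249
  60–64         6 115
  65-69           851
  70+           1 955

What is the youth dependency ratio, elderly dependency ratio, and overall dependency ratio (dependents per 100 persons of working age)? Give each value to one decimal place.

0–14: 9 143 + 7 910 + 8 906 = 25 959
15–64: 4 825 + 5 511 + 5 135 + 5 204 + 5 908 + 5 209 + 4 308 + 5 411 + 6 249 + 6 115 = 53 875
65+: 851 + 1 955 = 2 806
Youth dependency ratio = 25 959 / 53 875 × 100 = 48.2
Old-age dependency ratio = 2 806 / 53 875 × 100 = 5.2
Total dependency ratio = (25 959 + 2 806) / 53 875 × 100 = 28 765 / 53 875 × 100 = 53.4

Youth dependency ratio: 48.2
Old-age dependency ratio: 5.2
Total dependency ratio: 53.4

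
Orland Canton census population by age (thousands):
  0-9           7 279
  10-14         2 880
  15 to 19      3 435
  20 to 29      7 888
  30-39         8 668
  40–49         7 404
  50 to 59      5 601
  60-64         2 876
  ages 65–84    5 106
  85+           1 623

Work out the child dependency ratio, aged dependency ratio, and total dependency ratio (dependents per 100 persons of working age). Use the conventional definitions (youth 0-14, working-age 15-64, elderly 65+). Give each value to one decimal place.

Youth dependency ratio: 28.3
Old-age dependency ratio: 18.8
Total dependency ratio: 47.1

0–14: 7 279 + 2 880 = 10 159
15–64: 3 435 + 7 888 + 8 668 + 7 404 + 5 601 + 2 876 = 35 872
65+: 5 106 + 1 623 = 6 729
Youth dependency ratio = 10 159 / 35 872 × 100 = 28.3
Old-age dependency ratio = 6 729 / 35 872 × 100 = 18.8
Total dependency ratio = (10 159 + 6 729) / 35 872 × 100 = 16 888 / 35 872 × 100 = 47.1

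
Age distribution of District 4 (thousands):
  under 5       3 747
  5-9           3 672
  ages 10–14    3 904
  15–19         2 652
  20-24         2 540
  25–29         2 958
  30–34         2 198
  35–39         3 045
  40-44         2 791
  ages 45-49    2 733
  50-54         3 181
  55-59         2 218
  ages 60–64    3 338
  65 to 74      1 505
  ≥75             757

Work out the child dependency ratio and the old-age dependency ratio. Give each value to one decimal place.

0–14: 3 747 + 3 672 + 3 904 = 11 323
15–64: 2 652 + 2 540 + 2 958 + 2 198 + 3 045 + 2 791 + 2 733 + 3 181 + 2 218 + 3 338 = 27 654
65+: 1 505 + 757 = 2 262
Youth dependency ratio = 11 323 / 27 654 × 100 = 40.9
Old-age dependency ratio = 2 262 / 27 654 × 100 = 8.2

Youth dependency ratio: 40.9
Old-age dependency ratio: 8.2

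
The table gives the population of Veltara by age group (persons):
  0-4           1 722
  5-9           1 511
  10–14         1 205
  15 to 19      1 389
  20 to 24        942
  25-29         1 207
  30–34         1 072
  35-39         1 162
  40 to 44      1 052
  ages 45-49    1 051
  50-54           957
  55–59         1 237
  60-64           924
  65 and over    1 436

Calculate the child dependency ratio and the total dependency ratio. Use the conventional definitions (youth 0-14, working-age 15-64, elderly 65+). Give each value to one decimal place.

Youth dependency ratio: 40.4
Total dependency ratio: 53.4

0–14: 1 722 + 1 511 + 1 205 = 4 438
15–64: 1 389 + 942 + 1 207 + 1 072 + 1 162 + 1 052 + 1 051 + 957 + 1 237 + 924 = 10 993
65+: 1 436
Youth dependency ratio = 4 438 / 10 993 × 100 = 40.4
Total dependency ratio = (4 438 + 1 436) / 10 993 × 100 = 5 874 / 10 993 × 100 = 53.4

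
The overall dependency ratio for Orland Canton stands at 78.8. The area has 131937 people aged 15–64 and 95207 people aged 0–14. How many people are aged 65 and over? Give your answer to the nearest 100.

Total dependency ratio = (youth + elderly) / working-age × 100
78.8 = (95207 + E) / 131937 × 100
⇒ 8800

Aged 65 and over: 8800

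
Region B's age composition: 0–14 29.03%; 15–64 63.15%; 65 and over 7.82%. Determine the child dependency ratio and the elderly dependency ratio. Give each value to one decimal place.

Youth dependency ratio = 29.03 / 63.15 × 100 = 46.0
Old-age dependency ratio = 7.82 / 63.15 × 100 = 12.4

Youth dependency ratio: 46.0
Old-age dependency ratio: 12.4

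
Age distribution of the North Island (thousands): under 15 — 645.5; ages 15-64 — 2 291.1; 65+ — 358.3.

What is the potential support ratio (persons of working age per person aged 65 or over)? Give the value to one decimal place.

Potential support ratio = 2 291.1 / 358.3 = 6.4

Potential support ratio: 6.4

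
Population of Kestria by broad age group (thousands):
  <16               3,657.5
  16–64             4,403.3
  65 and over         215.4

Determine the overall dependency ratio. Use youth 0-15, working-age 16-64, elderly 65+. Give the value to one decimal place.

Total dependency ratio: 88.0

Total dependency ratio = (3,657.5 + 215.4) / 4,403.3 × 100 = 3,872.9 / 4,403.3 × 100 = 88.0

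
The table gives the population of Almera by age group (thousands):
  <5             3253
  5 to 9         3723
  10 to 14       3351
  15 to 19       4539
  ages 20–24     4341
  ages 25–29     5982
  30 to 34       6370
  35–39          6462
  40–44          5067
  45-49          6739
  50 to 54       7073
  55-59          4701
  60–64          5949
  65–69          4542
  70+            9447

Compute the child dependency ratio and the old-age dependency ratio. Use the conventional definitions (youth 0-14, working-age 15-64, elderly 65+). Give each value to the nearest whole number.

0–14: 3253 + 3723 + 3351 = 10327
15–64: 4539 + 4341 + 5982 + 6370 + 6462 + 5067 + 6739 + 7073 + 4701 + 5949 = 57223
65+: 4542 + 9447 = 13989
Youth dependency ratio = 10327 / 57223 × 100 = 18
Old-age dependency ratio = 13989 / 57223 × 100 = 24

Youth dependency ratio: 18
Old-age dependency ratio: 24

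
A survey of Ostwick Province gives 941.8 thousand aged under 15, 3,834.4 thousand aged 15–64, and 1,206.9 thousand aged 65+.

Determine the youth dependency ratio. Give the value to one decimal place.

Youth dependency ratio: 24.6

Youth dependency ratio = 941.8 / 3,834.4 × 100 = 24.6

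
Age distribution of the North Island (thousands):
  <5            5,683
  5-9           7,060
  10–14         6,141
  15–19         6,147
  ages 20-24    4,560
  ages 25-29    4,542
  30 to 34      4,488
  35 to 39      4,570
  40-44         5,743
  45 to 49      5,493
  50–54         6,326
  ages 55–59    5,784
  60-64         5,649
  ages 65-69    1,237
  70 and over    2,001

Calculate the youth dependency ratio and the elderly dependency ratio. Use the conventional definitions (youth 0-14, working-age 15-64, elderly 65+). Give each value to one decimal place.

Youth dependency ratio: 35.4
Old-age dependency ratio: 6.1

0–14: 5,683 + 7,060 + 6,141 = 18,884
15–64: 6,147 + 4,560 + 4,542 + 4,488 + 4,570 + 5,743 + 5,493 + 6,326 + 5,784 + 5,649 = 53,302
65+: 1,237 + 2,001 = 3,238
Youth dependency ratio = 18,884 / 53,302 × 100 = 35.4
Old-age dependency ratio = 3,238 / 53,302 × 100 = 6.1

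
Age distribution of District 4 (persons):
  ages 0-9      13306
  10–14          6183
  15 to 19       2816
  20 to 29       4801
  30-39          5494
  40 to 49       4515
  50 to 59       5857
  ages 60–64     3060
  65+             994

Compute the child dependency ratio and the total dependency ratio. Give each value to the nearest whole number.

Youth dependency ratio: 73
Total dependency ratio: 77

0–14: 13306 + 6183 = 19489
15–64: 2816 + 4801 + 5494 + 4515 + 5857 + 3060 = 26543
65+: 994
Youth dependency ratio = 19489 / 26543 × 100 = 73
Total dependency ratio = (19489 + 994) / 26543 × 100 = 20483 / 26543 × 100 = 77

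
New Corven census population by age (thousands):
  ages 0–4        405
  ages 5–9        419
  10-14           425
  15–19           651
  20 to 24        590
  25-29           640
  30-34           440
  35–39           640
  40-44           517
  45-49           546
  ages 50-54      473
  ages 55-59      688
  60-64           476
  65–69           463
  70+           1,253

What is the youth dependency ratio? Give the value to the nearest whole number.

Youth dependency ratio: 22

0–14: 405 + 419 + 425 = 1,249
15–64: 651 + 590 + 640 + 440 + 640 + 517 + 546 + 473 + 688 + 476 = 5,661
65+: 463 + 1,253 = 1,716
Youth dependency ratio = 1,249 / 5,661 × 100 = 22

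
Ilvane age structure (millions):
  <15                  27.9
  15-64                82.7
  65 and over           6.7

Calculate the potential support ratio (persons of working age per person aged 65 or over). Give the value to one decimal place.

Potential support ratio: 12.3

Potential support ratio = 82.7 / 6.7 = 12.3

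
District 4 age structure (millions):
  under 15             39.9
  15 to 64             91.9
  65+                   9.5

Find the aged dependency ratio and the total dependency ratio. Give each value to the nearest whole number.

Old-age dependency ratio = 9.5 / 91.9 × 100 = 10
Total dependency ratio = (39.9 + 9.5) / 91.9 × 100 = 49.4 / 91.9 × 100 = 54

Old-age dependency ratio: 10
Total dependency ratio: 54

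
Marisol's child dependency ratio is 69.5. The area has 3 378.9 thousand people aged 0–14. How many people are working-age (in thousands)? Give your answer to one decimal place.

Working-age: 4 861.7

Youth dependency ratio = youth / working-age × 100
69.5 = 3 378.9 / W × 100
⇒ 4 861.7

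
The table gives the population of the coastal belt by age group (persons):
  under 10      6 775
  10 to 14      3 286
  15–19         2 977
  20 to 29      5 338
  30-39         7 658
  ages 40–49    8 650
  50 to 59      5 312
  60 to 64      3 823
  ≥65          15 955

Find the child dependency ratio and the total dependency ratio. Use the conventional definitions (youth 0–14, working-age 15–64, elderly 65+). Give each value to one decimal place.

0–14: 6 775 + 3 286 = 10 061
15–64: 2 977 + 5 338 + 7 658 + 8 650 + 5 312 + 3 823 = 33 758
65+: 15 955
Youth dependency ratio = 10 061 / 33 758 × 100 = 29.8
Total dependency ratio = (10 061 + 15 955) / 33 758 × 100 = 26 016 / 33 758 × 100 = 77.1

Youth dependency ratio: 29.8
Total dependency ratio: 77.1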